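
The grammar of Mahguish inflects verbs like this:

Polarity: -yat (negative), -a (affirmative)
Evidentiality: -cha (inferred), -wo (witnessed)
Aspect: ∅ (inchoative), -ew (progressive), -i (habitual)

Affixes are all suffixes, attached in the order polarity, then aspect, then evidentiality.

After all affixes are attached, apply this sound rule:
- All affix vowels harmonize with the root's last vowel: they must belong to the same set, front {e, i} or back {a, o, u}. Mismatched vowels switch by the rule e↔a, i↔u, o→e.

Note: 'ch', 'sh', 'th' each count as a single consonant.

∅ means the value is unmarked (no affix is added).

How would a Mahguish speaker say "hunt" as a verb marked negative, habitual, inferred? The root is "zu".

zuyatucha

Attach polarity negative -yat → zuyat.
Attach aspect habitual -i → zuyati.
Attach evidentiality inferred -cha → zuyaticha.
Apply vowel harmony: zuyaticha → zuyatucha.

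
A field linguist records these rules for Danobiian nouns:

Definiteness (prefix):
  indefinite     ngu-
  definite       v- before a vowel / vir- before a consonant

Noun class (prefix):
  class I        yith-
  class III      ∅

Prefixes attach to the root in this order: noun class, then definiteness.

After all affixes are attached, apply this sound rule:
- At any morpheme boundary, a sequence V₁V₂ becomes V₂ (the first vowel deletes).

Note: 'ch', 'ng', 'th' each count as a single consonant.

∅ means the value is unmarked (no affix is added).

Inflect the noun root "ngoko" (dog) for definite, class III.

virngoko

noun class = class III: zero marking, form stays ngoko.
Attach definiteness definite vir- (before consonant 'ng') → virngoko.
Vowel deletion: no change.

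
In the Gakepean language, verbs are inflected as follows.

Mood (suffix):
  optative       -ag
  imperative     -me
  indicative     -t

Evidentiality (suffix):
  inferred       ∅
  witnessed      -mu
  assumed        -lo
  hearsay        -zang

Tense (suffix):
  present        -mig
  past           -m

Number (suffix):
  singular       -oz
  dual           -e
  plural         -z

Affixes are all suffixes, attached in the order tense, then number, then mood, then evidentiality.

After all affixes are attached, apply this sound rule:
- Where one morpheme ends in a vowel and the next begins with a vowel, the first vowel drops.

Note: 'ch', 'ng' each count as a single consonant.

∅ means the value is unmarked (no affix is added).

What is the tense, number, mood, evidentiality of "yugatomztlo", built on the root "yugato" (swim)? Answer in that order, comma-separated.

past, plural, indicative, assumed

Segment: yugato-m-z-t-lo.
tense: -m → past.
number: -z → plural.
mood: -t → indicative.
evidentiality: -lo → assumed.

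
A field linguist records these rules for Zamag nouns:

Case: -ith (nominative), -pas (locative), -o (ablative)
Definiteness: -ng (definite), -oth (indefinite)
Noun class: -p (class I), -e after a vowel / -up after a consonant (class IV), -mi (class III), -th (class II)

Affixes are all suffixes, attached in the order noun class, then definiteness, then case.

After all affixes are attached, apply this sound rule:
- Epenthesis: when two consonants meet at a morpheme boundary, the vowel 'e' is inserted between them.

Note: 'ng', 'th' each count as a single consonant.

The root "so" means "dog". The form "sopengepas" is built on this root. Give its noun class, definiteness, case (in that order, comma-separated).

Segment: so-p-ng-pas.
noun class: -p → class I.
definiteness: -ng → definite.
case: -pas → locative.

class I, definite, locative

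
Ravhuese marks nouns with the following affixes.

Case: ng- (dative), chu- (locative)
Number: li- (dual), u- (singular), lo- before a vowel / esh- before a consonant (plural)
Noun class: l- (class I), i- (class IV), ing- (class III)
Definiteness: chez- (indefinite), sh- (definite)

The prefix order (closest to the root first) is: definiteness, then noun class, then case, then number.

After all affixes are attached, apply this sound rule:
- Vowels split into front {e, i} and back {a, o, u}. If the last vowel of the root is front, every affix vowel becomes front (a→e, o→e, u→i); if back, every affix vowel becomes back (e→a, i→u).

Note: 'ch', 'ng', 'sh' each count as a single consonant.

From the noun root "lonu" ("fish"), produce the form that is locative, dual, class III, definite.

luchuungshlonu

Attach definiteness definite sh- → shlonu.
Attach noun class class III ing- → ingshlonu.
Attach case locative chu- → chuingshlonu.
Attach number dual li- → lichuingshlonu.
Apply vowel harmony: lichuingshlonu → luchuungshlonu.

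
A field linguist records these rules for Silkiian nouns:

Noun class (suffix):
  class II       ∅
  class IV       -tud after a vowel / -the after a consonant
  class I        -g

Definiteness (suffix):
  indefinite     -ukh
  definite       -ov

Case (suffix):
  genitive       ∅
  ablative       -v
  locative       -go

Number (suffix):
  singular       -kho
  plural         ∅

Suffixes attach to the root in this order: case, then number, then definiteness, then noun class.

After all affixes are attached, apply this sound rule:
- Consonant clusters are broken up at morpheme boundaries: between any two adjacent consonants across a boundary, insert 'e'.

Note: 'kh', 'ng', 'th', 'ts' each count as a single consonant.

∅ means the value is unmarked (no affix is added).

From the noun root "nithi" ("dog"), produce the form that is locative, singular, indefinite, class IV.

nithigokhoukhethe

Attach case locative -go → nithigo.
Attach number singular -kho → nithigokho.
Attach definiteness indefinite -ukh → nithigokhoukh.
Attach noun class class IV -the (after consonant 'kh') → nithigokhoukhthe.
Apply epenthesis: nithigokhoukhthe → nithigokhoukhethe.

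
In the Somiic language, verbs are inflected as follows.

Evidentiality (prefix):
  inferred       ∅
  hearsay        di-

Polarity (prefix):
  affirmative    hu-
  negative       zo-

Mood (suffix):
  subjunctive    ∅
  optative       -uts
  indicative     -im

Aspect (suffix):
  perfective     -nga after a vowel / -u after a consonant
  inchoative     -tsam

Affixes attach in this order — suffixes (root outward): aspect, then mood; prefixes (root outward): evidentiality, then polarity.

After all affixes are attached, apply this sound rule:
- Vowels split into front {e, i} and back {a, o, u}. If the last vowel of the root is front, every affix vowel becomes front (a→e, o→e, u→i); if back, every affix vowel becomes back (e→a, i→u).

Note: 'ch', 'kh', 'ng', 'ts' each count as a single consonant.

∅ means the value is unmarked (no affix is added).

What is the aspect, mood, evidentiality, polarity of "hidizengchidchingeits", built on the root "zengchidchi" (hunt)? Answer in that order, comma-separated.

Segment: hu-di-zengchidchi-nga-uts.
aspect: -nga/u → perfective.
mood: -uts → optative.
evidentiality: di- → hearsay.
polarity: hu- → affirmative.

perfective, optative, hearsay, affirmative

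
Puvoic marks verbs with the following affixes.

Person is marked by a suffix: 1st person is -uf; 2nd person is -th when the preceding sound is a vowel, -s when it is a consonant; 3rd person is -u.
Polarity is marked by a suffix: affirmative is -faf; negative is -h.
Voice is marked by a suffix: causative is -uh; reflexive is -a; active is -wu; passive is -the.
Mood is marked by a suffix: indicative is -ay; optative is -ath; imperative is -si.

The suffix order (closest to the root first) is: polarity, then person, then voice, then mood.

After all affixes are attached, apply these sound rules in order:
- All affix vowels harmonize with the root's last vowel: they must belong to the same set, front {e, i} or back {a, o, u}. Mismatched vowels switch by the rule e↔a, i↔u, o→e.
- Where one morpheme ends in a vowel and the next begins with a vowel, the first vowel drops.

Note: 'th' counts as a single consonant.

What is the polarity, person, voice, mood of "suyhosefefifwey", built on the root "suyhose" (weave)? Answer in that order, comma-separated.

Segment: suyhose-faf-uf-wu-ay.
polarity: -faf → affirmative.
person: -uf → 1st person.
voice: -wu → active.
mood: -ay → indicative.

affirmative, 1st person, active, indicative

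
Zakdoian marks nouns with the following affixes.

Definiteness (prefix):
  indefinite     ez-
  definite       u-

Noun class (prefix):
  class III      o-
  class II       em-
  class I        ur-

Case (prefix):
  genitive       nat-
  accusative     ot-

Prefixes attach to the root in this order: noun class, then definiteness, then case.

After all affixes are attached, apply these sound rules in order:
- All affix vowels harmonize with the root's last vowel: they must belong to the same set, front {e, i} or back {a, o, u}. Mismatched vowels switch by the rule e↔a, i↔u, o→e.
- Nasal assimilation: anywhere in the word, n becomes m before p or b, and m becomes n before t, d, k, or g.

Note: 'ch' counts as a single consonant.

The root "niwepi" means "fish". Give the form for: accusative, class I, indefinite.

Attach noun class class I ur- → urniwepi.
Attach definiteness indefinite ez- → ezurniwepi.
Attach case accusative ot- → otezurniwepi.
Apply vowel harmony: otezurniwepi → etezirniwepi.
Nasal assimilation: no change.

etezirniwepi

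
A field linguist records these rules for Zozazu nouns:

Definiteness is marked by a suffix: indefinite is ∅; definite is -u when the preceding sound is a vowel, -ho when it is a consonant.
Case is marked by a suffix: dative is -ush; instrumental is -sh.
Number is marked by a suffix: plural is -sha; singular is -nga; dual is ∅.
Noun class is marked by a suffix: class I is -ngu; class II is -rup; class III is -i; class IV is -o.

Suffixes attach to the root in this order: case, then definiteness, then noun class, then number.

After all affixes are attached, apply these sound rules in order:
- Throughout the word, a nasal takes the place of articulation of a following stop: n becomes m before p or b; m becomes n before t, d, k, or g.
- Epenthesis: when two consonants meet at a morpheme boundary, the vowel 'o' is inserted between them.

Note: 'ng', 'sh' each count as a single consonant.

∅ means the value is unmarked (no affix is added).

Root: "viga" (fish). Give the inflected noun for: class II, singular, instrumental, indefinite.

Attach case instrumental -sh → vigash.
definiteness = indefinite: zero marking, form stays vigash.
Attach noun class class II -rup → vigashrup.
Attach number singular -nga → vigashrupnga.
Nasal assimilation: no change.
Apply epenthesis: vigashrupnga → vigashoruponga.

vigashoruponga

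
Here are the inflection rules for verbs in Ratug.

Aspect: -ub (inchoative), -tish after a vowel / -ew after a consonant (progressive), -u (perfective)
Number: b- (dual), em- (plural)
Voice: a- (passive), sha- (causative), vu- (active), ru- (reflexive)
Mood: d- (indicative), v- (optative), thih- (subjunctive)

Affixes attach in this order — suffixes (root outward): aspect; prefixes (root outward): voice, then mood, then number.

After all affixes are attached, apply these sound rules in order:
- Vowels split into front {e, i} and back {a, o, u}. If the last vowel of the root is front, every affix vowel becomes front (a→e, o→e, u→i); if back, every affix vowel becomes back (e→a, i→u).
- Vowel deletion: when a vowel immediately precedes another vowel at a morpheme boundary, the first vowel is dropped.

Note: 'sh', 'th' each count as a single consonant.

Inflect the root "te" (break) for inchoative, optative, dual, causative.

Attach voice causative sha- → shate.
Attach mood optative v- → vshate.
Attach number dual b- → bvshate.
Attach aspect inchoative -ub → bvshateub.
Apply vowel harmony: bvshateub → bvsheteib.
Apply vowel deletion: bvsheteib → bvshetib.

bvshetib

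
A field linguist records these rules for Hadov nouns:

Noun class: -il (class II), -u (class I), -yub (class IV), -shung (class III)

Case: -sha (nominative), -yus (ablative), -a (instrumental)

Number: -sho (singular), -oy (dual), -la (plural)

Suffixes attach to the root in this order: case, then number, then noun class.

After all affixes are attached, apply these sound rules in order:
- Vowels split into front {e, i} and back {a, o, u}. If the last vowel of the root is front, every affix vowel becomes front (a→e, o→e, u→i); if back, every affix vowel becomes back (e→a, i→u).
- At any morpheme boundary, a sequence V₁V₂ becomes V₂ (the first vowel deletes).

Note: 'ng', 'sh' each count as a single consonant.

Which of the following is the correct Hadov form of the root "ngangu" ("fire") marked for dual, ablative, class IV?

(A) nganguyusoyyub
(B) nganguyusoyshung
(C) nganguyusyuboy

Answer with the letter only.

A

Attach case ablative -yus → nganguyus.
Attach number dual -oy → nganguyusoy.
Attach noun class class IV -yub → nganguyusoyyub.
Vowel harmony: no change.
Vowel deletion: no change.
So the correct form is nganguyusoyyub, option (A).
(B) nganguyusoyshung is wrong: it uses class III instead of class IV for noun class.
(C) nganguyusyuboy is wrong: it has the affixes in the wrong order.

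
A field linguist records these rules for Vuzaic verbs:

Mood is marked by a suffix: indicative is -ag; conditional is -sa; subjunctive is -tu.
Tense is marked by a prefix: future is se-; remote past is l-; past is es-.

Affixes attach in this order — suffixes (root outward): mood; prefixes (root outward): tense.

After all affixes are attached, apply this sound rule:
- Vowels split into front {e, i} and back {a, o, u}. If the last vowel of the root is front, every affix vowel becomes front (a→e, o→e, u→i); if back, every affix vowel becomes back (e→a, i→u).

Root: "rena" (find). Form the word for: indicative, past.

asrenaag

Attach mood indicative -ag → renaag.
Attach tense past es- → esrenaag.
Apply vowel harmony: esrenaag → asrenaag.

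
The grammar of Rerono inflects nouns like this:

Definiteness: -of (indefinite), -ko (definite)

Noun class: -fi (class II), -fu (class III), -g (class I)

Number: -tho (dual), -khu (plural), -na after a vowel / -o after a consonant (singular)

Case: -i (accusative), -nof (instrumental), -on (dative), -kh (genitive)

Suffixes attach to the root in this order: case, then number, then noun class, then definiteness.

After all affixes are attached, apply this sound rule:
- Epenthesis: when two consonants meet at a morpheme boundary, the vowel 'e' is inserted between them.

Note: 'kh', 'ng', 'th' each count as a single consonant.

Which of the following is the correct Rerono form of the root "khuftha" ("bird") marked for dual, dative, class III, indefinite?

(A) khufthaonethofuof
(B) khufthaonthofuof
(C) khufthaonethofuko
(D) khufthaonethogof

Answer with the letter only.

Attach case dative -on → khufthaon.
Attach number dual -tho → khufthaontho.
Attach noun class class III -fu → khufthaonthofu.
Attach definiteness indefinite -of → khufthaonthofuof.
Apply epenthesis: khufthaonthofuof → khufthaonethofuof.
So the correct form is khufthaonethofuof, option (A).
(C) khufthaonethofuko is wrong: it uses definite instead of indefinite for definiteness.
(B) khufthaonthofuof is wrong: it fails to apply the sound rule(s).
(D) khufthaonethogof is wrong: it uses class I instead of class III for noun class.

A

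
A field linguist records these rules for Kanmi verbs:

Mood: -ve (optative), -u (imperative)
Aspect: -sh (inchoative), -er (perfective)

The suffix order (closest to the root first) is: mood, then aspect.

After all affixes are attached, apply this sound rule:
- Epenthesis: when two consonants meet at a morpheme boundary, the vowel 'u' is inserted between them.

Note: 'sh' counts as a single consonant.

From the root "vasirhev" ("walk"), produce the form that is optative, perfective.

vasirhevuveer

Attach mood optative -ve → vasirhevve.
Attach aspect perfective -er → vasirhevveer.
Apply epenthesis: vasirhevveer → vasirhevuveer.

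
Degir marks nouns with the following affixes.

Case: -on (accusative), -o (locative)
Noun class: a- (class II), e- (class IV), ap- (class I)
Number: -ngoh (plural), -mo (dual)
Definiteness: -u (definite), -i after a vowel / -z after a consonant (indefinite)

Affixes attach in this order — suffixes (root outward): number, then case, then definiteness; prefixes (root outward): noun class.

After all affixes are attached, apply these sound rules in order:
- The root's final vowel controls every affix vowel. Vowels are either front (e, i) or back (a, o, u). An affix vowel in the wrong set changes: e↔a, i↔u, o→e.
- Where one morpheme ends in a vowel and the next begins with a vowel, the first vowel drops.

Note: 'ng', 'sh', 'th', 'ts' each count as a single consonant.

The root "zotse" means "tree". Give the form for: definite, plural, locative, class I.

Attach number plural -ngoh → zotsengoh.
Attach noun class class I ap- → apzotsengoh.
Attach case locative -o → apzotsengoho.
Attach definiteness definite -u → apzotsengohou.
Apply vowel harmony: apzotsengohou → epzotsengehei.
Apply vowel deletion: epzotsengehei → epzotsengehi.

epzotsengehi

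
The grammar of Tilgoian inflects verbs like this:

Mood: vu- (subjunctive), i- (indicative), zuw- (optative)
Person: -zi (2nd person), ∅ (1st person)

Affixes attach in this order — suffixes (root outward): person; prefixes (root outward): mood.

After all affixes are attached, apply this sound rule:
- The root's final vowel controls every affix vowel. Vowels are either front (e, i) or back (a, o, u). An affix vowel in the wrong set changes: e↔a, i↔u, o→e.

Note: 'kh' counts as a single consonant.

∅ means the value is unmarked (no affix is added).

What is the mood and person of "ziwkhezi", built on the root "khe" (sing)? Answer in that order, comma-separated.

optative, 2nd person

Segment: zuw-khe-zi.
mood: zuw- → optative.
person: -zi → 2nd person.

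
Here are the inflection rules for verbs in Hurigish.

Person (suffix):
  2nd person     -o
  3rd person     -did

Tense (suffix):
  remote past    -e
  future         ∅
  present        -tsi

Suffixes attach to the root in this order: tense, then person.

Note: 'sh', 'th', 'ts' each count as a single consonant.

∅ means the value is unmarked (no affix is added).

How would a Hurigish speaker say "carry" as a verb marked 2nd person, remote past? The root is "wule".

wuleeo

Attach tense remote past -e → wulee.
Attach person 2nd person -o → wuleeo.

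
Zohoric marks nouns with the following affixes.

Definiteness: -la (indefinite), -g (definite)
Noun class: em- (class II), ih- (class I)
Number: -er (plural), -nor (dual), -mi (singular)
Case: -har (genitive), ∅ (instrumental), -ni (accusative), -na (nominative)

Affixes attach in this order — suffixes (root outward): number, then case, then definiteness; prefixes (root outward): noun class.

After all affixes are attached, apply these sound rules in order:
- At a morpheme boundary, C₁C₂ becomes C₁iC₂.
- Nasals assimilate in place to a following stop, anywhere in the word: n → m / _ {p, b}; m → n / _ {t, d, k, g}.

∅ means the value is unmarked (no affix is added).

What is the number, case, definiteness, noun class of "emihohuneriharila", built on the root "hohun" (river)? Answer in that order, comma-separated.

Segment: em-hohun-er-har-la.
number: -er → plural.
case: -har → genitive.
definiteness: -la → indefinite.
noun class: em- → class II.

plural, genitive, indefinite, class II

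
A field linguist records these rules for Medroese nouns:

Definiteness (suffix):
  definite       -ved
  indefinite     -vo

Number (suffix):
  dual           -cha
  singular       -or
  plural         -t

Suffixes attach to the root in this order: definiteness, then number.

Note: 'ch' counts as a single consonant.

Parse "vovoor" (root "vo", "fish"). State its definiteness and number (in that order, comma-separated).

Segment: vo-vo-or.
definiteness: -vo → indefinite.
number: -or → singular.

indefinite, singular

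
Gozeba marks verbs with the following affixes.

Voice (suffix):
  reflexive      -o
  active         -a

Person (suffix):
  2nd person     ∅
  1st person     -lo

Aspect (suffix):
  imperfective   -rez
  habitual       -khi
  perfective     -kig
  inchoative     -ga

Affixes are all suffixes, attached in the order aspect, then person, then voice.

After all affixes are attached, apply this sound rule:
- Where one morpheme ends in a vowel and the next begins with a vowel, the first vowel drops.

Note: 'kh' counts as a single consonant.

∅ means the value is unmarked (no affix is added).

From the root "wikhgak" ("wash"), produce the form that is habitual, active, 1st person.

wikhgakkhila

Attach aspect habitual -khi → wikhgakkhi.
Attach person 1st person -lo → wikhgakkhilo.
Attach voice active -a → wikhgakkhiloa.
Apply vowel deletion: wikhgakkhiloa → wikhgakkhila.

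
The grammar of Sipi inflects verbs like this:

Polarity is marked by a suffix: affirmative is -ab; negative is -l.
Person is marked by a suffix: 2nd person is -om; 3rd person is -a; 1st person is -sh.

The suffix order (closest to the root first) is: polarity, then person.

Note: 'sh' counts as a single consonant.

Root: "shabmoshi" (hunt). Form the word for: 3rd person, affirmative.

Attach polarity affirmative -ab → shabmoshiab.
Attach person 3rd person -a → shabmoshiaba.

shabmoshiaba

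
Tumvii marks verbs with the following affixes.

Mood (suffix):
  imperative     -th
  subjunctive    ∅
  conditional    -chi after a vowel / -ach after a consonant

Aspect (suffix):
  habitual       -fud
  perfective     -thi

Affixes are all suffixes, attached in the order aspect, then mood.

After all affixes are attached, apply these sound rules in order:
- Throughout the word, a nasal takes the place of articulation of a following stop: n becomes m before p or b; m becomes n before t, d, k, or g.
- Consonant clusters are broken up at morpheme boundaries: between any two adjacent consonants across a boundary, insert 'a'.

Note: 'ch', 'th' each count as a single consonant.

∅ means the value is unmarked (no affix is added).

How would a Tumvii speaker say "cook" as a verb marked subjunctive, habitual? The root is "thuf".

Attach aspect habitual -fud → thuffud.
mood = subjunctive: zero marking, form stays thuffud.
Nasal assimilation: no change.
Apply epenthesis: thuffud → thufafud.

thufafud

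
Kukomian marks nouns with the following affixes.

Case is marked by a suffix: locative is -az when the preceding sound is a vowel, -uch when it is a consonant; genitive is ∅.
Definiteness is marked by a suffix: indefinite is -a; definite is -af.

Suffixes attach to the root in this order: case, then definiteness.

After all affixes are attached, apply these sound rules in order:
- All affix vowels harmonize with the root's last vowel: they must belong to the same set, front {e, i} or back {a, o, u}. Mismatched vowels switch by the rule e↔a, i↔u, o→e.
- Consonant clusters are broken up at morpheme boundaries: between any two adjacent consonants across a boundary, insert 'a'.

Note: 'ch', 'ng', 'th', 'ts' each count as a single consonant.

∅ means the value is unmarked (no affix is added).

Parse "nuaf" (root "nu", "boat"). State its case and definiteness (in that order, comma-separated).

Segment: nu-af.
case: ∅ → genitive.
definiteness: -af → definite.

genitive, definite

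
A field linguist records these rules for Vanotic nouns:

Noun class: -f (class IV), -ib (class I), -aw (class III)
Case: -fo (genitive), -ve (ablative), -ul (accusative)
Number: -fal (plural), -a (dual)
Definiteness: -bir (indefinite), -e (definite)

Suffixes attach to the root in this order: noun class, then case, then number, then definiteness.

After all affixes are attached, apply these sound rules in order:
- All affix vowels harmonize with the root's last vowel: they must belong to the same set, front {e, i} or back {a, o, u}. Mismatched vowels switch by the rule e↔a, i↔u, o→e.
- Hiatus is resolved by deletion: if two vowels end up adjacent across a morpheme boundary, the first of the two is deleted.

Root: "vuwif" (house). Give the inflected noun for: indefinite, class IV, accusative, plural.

vuwiffilfelbir

Attach noun class class IV -f → vuwiff.
Attach case accusative -ul → vuwifful.
Attach number plural -fal → vuwiffulfal.
Attach definiteness indefinite -bir → vuwiffulfalbir.
Apply vowel harmony: vuwiffulfalbir → vuwiffilfelbir.
Vowel deletion: no change.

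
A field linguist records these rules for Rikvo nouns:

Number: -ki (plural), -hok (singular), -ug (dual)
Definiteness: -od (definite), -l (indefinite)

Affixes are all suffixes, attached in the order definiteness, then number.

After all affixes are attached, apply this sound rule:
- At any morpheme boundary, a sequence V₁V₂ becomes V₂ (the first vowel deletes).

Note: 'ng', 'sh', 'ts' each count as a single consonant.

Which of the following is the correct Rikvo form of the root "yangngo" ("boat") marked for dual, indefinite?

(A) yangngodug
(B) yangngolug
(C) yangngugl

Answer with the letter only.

Attach definiteness indefinite -l → yangngol.
Attach number dual -ug → yangngolug.
Vowel deletion: no change.
So the correct form is yangngolug, option (B).
(C) yangngugl is wrong: it has the affixes in the wrong order.
(A) yangngodug is wrong: it uses definite instead of indefinite for definiteness.

B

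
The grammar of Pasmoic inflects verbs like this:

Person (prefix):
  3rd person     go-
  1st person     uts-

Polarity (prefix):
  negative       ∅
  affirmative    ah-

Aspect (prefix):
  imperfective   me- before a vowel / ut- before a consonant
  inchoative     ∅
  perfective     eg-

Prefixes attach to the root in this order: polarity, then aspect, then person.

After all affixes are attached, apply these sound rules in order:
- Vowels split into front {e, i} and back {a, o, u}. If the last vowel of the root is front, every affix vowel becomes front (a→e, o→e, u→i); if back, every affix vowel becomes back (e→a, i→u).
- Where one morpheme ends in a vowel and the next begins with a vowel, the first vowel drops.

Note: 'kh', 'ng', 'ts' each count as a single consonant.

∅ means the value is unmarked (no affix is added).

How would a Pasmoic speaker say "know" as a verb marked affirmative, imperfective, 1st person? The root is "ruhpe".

Attach polarity affirmative ah- → ahruhpe.
Attach aspect imperfective me- (before vowel 'a') → meahruhpe.
Attach person 1st person uts- → utsmeahruhpe.
Apply vowel harmony: utsmeahruhpe → itsmeehruhpe.
Apply vowel deletion: itsmeehruhpe → itsmehruhpe.

itsmehruhpe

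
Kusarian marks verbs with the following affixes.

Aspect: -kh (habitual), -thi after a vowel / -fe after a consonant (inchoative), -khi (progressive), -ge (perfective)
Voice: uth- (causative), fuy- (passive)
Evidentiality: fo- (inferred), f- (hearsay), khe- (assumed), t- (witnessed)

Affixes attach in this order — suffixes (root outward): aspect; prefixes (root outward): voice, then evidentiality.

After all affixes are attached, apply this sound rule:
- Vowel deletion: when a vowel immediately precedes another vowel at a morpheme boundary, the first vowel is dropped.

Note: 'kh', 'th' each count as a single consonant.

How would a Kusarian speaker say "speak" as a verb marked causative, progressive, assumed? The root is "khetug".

khuthkhetugkhi

Attach voice causative uth- → uthkhetug.
Attach aspect progressive -khi → uthkhetugkhi.
Attach evidentiality assumed khe- → kheuthkhetugkhi.
Apply vowel deletion: kheuthkhetugkhi → khuthkhetugkhi.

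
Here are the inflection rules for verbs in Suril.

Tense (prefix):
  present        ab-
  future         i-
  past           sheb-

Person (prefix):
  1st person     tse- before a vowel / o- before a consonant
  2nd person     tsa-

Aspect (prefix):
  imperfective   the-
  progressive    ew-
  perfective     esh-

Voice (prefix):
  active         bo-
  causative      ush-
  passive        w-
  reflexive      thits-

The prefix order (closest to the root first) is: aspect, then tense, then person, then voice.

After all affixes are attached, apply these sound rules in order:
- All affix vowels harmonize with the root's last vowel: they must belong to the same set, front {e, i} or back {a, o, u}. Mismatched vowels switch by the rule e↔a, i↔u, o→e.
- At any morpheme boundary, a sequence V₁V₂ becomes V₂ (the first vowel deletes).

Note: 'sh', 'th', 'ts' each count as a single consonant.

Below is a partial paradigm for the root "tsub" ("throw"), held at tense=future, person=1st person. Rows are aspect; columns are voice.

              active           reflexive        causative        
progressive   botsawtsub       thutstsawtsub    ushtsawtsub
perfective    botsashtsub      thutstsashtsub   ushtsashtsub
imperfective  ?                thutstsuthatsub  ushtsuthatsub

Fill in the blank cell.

Attach aspect imperfective the- → thetsub.
Attach tense future i- → ithetsub.
Attach person 1st person tse- (before vowel 'i') → tseithetsub.
Attach voice active bo- → botseithetsub.
Apply vowel harmony: botseithetsub → botsauthatsub.
Apply vowel deletion: botsauthatsub → botsuthatsub.

botsuthatsub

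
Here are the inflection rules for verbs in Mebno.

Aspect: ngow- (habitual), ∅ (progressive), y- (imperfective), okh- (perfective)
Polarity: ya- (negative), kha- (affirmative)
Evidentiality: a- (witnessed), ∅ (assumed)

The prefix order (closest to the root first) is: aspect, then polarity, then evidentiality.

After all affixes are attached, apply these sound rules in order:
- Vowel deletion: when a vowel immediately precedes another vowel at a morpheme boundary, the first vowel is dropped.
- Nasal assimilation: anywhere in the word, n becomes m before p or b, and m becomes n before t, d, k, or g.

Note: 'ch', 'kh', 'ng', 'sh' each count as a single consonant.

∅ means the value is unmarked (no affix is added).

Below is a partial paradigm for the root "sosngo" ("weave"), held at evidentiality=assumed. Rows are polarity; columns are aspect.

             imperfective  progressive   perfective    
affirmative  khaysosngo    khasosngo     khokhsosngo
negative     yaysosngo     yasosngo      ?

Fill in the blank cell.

yokhsosngo

Attach aspect perfective okh- → okhsosngo.
Attach polarity negative ya- → yaokhsosngo.
evidentiality = assumed: zero marking, form stays yaokhsosngo.
Apply vowel deletion: yaokhsosngo → yokhsosngo.
Nasal assimilation: no change.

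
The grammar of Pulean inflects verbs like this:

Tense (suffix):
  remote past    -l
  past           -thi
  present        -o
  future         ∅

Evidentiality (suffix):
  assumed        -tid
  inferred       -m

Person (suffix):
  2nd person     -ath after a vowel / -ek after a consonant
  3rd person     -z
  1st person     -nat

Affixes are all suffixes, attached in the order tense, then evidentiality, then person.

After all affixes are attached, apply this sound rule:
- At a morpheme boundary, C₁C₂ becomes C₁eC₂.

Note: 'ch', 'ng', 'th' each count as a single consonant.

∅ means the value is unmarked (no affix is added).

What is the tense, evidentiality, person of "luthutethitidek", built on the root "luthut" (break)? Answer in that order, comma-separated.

past, assumed, 2nd person

Segment: luthut-thi-tid-ek.
tense: -thi → past.
evidentiality: -tid → assumed.
person: -ath/ek → 2nd person.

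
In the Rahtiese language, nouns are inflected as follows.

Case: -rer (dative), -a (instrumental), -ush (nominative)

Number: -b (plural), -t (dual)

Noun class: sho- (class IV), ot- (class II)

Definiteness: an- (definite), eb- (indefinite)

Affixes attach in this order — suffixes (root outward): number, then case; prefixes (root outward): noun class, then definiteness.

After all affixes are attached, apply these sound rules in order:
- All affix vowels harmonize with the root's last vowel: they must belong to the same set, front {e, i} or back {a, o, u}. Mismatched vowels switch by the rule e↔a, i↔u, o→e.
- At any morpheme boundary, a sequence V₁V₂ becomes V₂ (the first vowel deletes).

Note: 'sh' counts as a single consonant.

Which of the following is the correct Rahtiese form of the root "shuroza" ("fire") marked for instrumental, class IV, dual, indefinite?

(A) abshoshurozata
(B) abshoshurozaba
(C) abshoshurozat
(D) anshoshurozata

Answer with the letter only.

Attach noun class class IV sho- → shoshuroza.
Attach definiteness indefinite eb- → ebshoshuroza.
Attach number dual -t → ebshoshurozat.
Attach case instrumental -a → ebshoshurozata.
Apply vowel harmony: ebshoshurozata → abshoshurozata.
Vowel deletion: no change.
So the correct form is abshoshurozata, option (A).
(D) anshoshurozata is wrong: it uses definite instead of indefinite for definiteness.
(C) abshoshurozat is wrong: it has the affixes in the wrong order.
(B) abshoshurozaba is wrong: it uses plural instead of dual for number.

A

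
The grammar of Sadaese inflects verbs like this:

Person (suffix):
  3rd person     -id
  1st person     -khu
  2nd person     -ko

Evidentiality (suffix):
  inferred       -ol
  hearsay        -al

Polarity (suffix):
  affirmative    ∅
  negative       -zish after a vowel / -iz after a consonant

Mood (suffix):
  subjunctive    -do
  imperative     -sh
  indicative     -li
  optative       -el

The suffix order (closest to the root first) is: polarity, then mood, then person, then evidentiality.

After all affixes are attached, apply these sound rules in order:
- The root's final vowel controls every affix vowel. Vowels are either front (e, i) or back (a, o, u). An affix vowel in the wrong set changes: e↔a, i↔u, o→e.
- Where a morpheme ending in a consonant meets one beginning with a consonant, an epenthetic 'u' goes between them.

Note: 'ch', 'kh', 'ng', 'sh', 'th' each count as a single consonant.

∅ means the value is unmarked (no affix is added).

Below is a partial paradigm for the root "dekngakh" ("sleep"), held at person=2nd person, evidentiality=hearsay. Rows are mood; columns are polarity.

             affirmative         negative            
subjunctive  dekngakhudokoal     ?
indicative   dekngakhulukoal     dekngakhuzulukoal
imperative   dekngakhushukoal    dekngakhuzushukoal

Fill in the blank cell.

dekngakhuzudokoal

Attach polarity negative -iz (after consonant 'kh') → dekngakhiz.
Attach mood subjunctive -do → dekngakhizdo.
Attach person 2nd person -ko → dekngakhizdoko.
Attach evidentiality hearsay -al → dekngakhizdokoal.
Apply vowel harmony: dekngakhizdokoal → dekngakhuzdokoal.
Apply epenthesis: dekngakhuzdokoal → dekngakhuzudokoal.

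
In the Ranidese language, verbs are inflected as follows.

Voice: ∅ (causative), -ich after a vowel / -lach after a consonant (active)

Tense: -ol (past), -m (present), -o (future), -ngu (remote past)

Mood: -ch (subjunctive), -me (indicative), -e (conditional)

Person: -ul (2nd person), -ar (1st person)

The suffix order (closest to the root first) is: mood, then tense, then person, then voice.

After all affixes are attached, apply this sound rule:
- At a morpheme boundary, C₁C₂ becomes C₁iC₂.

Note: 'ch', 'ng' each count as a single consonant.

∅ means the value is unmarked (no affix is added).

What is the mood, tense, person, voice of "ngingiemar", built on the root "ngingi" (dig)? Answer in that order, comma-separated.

Segment: ngingi-e-m-ar.
mood: -e → conditional.
tense: -m → present.
person: -ar → 1st person.
voice: ∅ → causative.

conditional, present, 1st person, causative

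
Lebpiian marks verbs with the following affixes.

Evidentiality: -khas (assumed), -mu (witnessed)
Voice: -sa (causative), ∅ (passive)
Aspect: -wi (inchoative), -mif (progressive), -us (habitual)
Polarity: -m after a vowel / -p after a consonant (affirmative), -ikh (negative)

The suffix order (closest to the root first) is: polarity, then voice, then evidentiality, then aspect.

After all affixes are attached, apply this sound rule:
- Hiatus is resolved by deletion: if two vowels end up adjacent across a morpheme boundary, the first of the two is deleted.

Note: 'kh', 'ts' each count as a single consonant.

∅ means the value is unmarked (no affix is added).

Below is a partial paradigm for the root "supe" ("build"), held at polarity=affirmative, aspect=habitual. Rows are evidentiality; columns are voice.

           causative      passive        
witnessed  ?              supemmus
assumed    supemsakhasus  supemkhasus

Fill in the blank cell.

supemsamus

Attach polarity affirmative -m (after vowel 'e') → supem.
Attach voice causative -sa → supemsa.
Attach evidentiality witnessed -mu → supemsamu.
Attach aspect habitual -us → supemsamuus.
Apply vowel deletion: supemsamuus → supemsamus.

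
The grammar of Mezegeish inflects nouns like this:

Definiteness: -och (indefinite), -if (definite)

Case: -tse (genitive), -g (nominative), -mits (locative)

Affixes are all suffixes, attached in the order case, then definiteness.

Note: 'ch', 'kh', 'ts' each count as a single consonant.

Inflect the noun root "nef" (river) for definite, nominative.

nefgif

Attach case nominative -g → nefg.
Attach definiteness definite -if → nefgif.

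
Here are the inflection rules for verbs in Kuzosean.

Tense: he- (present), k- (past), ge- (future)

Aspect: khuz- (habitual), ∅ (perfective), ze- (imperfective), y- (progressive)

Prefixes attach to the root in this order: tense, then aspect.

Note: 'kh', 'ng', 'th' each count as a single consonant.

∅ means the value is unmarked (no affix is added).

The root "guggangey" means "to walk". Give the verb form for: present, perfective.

heguggangey

Attach tense present he- → heguggangey.
aspect = perfective: zero marking, form stays heguggangey.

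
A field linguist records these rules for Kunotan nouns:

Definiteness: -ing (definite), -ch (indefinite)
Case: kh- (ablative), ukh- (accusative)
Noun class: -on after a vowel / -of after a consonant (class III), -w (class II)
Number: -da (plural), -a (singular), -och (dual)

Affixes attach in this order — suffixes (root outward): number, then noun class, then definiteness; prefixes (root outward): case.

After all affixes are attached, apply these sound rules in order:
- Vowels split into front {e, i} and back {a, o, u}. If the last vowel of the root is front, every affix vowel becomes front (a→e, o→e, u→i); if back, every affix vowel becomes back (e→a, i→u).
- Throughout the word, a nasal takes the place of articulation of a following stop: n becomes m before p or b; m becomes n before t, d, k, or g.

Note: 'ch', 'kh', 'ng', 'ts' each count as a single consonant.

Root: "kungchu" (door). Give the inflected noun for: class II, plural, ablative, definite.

khkungchudawung

Attach number plural -da → kungchuda.
Attach noun class class II -w → kungchudaw.
Attach definiteness definite -ing → kungchudawing.
Attach case ablative kh- → khkungchudawing.
Apply vowel harmony: khkungchudawing → khkungchudawung.
Nasal assimilation: no change.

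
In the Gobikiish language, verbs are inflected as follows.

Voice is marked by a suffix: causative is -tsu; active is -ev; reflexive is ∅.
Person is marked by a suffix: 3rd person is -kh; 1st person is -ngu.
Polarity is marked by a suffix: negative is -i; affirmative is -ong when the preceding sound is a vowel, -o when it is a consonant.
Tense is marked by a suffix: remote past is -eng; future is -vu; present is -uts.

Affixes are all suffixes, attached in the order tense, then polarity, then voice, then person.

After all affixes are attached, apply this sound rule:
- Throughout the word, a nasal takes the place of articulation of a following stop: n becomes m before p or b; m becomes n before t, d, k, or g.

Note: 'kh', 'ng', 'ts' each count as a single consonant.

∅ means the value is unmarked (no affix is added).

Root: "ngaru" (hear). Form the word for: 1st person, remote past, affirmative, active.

Attach tense remote past -eng → ngarueng.
Attach polarity affirmative -o (after consonant 'ng') → ngaruengo.
Attach voice active -ev → ngaruengoev.
Attach person 1st person -ngu → ngaruengoevngu.
Nasal assimilation: no change.

ngaruengoevngu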